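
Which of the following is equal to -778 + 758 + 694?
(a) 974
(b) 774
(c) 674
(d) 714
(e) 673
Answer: c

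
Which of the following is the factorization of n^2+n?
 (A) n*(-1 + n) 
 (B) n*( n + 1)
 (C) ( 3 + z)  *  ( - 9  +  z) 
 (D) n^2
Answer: B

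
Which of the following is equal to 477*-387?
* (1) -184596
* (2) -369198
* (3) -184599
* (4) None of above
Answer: 3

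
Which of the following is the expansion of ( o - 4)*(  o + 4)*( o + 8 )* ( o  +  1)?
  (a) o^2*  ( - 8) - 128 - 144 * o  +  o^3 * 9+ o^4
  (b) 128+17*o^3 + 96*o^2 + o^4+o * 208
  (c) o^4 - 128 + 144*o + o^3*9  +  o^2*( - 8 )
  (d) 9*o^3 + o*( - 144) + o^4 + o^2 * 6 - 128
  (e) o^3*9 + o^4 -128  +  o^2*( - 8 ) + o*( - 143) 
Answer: a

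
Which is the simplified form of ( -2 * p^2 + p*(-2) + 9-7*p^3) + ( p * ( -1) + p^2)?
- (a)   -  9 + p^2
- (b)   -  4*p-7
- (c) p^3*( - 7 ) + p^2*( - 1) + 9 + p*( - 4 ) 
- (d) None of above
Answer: d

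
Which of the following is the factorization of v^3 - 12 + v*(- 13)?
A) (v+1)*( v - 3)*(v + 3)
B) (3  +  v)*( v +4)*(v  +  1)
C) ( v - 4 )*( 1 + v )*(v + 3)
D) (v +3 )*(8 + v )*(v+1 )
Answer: C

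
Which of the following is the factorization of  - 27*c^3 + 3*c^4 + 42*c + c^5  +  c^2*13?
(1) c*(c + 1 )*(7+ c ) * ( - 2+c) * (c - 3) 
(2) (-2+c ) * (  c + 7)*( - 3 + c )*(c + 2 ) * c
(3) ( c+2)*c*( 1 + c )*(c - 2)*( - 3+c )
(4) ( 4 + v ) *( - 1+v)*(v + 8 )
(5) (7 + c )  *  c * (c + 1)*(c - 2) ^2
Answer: 1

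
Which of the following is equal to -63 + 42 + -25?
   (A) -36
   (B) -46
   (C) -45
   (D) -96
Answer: B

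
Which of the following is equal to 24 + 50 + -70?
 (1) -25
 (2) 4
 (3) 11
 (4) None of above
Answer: 2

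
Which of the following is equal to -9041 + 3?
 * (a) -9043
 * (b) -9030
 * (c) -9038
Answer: c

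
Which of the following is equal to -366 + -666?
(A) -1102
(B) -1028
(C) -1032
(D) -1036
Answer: C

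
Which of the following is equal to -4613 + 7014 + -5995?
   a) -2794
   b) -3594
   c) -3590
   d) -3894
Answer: b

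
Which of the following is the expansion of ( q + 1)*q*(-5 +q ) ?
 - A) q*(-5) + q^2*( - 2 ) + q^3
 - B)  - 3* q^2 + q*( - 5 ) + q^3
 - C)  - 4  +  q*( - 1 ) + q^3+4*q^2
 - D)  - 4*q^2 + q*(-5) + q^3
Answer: D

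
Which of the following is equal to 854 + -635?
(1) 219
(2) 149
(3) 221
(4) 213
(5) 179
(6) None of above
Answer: 1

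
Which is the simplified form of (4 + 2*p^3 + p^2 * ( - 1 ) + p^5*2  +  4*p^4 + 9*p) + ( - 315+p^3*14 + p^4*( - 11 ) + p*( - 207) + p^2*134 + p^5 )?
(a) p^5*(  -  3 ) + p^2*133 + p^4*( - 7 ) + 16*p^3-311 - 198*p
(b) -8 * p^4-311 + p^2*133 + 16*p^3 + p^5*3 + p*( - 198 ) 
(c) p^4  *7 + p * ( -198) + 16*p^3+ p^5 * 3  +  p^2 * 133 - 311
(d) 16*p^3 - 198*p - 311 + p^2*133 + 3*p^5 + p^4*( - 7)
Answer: d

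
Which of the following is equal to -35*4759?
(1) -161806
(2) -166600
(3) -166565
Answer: 3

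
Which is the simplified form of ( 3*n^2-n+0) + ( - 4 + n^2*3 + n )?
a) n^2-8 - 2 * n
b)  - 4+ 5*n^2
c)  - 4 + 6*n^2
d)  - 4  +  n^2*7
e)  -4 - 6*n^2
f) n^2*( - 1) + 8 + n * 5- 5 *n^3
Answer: c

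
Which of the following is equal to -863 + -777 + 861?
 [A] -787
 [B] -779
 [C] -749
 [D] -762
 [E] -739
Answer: B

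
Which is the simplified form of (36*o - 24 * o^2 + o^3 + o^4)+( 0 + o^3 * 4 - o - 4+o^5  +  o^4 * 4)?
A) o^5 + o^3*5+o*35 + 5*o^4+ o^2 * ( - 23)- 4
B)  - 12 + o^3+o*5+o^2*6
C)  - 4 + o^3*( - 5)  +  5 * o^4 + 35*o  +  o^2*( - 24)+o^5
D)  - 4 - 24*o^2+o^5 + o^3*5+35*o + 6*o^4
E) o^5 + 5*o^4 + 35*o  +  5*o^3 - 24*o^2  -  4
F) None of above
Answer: E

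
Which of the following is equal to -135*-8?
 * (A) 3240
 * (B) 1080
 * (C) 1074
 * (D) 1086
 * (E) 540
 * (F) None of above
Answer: B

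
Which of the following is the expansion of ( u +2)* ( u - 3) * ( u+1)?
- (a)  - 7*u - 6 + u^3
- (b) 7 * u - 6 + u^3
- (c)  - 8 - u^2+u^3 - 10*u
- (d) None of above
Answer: a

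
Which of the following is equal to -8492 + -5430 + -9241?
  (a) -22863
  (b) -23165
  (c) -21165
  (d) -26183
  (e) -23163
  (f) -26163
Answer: e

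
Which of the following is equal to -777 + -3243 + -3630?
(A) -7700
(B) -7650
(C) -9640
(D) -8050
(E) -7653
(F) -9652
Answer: B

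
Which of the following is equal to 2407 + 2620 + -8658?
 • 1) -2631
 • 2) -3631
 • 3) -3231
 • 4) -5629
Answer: 2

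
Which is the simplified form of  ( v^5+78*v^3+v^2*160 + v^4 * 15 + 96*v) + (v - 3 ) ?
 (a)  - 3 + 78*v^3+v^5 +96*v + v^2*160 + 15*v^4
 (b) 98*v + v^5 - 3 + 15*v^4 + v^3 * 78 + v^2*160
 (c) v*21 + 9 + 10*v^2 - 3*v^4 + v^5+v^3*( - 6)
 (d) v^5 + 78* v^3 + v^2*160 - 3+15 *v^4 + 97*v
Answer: d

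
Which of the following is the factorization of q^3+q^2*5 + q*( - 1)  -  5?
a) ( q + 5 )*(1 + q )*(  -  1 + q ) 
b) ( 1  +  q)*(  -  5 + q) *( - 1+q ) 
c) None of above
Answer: a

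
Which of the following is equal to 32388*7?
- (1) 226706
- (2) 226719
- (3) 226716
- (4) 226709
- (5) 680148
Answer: 3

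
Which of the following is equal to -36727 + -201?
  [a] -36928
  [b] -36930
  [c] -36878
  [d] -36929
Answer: a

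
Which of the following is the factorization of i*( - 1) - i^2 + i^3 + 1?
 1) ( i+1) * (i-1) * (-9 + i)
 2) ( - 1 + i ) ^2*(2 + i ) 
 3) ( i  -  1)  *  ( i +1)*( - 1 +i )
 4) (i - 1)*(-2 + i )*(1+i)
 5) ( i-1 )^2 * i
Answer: 3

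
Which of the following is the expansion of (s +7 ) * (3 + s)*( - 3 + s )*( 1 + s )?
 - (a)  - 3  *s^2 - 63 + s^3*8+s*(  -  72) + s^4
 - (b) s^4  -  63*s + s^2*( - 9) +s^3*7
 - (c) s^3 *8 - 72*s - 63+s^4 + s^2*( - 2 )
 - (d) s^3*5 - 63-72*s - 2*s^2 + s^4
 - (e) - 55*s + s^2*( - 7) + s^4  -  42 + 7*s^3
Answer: c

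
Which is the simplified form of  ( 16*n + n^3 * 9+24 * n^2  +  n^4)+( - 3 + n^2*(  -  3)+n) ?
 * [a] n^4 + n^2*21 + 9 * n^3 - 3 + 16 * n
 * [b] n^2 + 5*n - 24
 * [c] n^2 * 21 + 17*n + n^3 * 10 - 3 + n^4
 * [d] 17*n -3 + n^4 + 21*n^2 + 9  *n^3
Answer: d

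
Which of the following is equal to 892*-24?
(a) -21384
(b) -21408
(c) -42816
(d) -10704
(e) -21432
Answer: b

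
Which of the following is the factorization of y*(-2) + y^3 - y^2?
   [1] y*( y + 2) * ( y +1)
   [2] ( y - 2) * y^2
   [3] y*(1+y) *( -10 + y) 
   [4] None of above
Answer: 4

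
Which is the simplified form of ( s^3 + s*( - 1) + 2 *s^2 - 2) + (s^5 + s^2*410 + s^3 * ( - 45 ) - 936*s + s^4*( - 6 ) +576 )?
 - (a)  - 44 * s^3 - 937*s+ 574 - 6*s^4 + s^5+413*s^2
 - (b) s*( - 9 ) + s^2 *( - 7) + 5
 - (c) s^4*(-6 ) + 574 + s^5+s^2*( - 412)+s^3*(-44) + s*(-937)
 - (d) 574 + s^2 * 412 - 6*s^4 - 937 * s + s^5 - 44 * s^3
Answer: d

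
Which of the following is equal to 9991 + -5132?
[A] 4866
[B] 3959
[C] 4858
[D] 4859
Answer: D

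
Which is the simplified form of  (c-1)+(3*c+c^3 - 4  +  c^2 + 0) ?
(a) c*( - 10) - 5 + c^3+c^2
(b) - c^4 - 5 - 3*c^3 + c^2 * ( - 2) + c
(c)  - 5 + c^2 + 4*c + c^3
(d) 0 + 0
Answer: c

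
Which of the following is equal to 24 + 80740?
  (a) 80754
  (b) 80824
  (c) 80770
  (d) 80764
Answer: d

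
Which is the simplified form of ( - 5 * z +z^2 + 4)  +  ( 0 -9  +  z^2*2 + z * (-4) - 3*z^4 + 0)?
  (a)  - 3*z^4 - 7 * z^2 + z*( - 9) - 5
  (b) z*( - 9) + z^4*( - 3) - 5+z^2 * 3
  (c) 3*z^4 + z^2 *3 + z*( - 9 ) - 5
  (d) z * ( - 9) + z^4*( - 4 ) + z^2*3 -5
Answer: b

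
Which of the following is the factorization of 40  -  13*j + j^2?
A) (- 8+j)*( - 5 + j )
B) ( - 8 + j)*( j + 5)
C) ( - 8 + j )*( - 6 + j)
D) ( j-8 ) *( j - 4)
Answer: A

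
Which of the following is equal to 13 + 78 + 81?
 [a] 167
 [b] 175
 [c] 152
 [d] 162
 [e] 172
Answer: e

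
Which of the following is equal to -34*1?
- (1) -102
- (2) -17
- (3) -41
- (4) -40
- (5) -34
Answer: 5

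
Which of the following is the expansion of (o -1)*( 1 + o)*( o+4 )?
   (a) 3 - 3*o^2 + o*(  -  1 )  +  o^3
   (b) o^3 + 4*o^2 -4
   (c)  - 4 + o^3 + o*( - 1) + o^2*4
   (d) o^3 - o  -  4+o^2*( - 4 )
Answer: c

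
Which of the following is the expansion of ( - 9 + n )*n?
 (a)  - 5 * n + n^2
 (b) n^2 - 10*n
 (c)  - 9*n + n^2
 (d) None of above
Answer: c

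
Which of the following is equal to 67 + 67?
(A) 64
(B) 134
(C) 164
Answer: B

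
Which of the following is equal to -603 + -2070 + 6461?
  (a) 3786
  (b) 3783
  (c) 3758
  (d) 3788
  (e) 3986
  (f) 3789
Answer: d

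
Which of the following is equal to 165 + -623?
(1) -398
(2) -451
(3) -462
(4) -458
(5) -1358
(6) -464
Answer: 4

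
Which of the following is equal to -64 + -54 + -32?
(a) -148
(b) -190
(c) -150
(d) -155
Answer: c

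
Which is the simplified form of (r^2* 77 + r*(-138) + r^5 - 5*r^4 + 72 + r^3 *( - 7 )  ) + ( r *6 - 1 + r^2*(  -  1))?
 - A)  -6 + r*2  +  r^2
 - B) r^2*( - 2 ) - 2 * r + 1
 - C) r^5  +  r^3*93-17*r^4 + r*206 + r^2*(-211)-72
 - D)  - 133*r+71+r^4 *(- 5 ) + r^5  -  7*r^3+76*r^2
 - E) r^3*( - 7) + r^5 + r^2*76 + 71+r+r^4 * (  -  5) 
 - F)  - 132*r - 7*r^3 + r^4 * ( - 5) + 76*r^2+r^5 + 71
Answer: F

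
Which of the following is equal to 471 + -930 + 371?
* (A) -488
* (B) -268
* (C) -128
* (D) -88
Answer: D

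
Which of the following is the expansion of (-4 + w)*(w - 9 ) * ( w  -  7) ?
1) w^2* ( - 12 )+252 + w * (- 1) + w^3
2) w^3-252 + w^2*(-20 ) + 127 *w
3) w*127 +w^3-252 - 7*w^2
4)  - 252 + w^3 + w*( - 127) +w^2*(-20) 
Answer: 2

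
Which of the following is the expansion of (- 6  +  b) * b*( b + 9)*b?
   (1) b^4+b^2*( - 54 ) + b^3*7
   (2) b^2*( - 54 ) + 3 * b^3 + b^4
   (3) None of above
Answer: 2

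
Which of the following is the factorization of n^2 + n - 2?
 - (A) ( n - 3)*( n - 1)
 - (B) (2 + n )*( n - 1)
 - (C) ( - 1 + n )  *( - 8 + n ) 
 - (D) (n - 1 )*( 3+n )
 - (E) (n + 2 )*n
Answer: B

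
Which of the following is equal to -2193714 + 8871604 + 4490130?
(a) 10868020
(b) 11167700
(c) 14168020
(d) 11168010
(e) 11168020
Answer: e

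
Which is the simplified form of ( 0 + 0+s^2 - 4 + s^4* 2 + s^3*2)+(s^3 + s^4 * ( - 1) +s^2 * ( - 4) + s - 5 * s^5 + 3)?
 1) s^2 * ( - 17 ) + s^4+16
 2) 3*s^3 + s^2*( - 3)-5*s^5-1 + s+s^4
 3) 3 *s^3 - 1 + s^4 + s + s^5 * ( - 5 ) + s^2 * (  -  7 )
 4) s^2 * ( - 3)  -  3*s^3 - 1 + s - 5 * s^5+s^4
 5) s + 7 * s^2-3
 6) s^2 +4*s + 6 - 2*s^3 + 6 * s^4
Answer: 2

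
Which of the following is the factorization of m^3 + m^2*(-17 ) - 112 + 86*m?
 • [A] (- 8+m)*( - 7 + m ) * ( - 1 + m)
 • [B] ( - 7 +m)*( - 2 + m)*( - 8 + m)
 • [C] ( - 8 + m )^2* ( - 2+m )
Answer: B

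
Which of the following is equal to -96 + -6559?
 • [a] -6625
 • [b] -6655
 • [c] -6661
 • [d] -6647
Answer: b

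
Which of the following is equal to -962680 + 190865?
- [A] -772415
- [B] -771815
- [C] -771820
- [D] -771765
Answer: B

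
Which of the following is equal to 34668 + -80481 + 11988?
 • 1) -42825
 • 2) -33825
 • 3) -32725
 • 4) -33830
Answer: 2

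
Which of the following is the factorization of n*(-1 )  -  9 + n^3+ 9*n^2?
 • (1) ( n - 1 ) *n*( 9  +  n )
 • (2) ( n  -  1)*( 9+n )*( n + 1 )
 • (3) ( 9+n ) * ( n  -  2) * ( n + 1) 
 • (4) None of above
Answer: 2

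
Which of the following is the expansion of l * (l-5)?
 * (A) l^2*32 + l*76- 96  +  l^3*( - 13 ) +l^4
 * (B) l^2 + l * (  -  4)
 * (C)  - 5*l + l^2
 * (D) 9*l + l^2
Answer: C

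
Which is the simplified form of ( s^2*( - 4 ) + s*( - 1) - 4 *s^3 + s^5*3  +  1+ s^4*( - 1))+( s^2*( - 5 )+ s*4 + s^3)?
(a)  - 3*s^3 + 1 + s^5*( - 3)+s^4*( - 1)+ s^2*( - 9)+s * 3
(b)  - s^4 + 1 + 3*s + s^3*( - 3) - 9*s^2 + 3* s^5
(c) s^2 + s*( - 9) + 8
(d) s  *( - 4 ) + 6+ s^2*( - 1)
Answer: b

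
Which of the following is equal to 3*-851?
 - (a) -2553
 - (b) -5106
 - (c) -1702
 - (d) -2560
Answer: a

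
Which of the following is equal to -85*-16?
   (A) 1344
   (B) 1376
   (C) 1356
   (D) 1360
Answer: D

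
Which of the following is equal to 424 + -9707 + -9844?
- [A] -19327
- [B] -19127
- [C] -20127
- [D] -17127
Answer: B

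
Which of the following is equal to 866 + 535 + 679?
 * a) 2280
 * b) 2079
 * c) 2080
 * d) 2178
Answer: c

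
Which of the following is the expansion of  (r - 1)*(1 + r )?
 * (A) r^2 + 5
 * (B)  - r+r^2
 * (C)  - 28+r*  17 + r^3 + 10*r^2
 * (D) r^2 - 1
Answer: D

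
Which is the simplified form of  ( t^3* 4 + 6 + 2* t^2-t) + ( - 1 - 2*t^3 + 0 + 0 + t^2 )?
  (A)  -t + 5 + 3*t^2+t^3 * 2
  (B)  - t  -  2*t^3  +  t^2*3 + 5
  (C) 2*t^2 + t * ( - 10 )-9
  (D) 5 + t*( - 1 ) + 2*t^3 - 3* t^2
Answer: A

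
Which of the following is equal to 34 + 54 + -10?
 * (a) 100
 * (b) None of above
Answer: b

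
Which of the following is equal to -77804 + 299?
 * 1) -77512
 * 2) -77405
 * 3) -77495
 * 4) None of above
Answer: 4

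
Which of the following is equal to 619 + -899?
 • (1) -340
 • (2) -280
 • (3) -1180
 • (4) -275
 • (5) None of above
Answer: 2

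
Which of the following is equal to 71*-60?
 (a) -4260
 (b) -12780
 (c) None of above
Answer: a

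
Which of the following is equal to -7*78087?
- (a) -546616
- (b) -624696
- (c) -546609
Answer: c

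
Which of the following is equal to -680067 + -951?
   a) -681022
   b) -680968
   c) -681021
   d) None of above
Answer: d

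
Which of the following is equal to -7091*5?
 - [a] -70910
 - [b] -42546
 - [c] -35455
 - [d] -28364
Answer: c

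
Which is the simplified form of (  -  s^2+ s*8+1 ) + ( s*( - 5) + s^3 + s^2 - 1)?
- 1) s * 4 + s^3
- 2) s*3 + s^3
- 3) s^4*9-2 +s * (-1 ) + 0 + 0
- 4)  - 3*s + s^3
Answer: 2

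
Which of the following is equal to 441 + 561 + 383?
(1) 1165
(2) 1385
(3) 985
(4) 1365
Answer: 2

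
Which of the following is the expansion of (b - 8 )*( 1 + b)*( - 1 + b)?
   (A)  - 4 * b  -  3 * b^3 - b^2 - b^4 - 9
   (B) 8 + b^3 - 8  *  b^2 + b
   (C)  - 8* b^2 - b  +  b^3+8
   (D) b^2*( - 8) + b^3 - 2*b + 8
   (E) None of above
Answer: C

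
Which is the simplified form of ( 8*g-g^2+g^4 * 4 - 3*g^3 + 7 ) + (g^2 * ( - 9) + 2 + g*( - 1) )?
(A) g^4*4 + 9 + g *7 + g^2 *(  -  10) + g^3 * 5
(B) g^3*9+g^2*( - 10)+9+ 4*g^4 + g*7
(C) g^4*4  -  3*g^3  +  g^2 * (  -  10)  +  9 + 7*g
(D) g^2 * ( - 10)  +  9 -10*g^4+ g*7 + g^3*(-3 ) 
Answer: C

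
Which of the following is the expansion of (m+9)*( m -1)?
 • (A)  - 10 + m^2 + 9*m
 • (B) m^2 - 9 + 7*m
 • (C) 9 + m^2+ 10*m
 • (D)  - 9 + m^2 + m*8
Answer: D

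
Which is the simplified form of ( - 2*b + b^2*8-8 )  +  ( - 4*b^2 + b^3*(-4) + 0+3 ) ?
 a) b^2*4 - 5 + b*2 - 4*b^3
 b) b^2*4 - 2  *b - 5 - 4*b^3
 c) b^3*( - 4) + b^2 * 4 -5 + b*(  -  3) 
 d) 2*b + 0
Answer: b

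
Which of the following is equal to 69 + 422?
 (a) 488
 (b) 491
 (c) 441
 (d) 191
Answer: b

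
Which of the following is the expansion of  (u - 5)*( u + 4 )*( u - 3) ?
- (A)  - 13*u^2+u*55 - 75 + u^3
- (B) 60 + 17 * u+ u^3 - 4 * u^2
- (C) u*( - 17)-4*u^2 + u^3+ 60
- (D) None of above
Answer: C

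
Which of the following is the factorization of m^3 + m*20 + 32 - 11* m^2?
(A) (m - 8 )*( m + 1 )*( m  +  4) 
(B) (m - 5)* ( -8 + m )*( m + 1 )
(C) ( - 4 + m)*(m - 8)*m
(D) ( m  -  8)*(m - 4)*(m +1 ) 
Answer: D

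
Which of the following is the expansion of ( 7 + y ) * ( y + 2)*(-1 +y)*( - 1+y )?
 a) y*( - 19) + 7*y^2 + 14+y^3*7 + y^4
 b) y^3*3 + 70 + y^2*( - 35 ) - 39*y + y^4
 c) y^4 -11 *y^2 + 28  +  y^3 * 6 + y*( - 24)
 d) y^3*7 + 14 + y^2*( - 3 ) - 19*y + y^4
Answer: d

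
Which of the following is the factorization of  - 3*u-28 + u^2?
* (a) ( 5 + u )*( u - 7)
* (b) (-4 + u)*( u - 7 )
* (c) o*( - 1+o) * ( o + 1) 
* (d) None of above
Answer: d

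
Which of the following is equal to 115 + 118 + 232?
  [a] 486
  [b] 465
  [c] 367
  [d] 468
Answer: b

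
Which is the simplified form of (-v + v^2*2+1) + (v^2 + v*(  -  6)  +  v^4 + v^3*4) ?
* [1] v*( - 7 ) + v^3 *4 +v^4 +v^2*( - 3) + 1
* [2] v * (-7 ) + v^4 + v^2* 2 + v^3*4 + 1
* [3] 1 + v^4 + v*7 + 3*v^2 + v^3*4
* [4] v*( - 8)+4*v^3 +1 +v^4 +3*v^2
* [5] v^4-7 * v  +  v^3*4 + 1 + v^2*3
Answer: 5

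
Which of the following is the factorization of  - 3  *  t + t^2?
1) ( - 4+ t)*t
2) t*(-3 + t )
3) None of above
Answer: 2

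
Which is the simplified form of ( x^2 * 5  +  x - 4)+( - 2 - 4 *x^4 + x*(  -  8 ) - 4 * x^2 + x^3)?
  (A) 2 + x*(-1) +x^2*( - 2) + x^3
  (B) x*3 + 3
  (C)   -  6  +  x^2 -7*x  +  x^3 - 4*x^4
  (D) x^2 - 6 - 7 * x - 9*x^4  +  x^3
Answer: C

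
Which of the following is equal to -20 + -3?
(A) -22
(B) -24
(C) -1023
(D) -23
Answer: D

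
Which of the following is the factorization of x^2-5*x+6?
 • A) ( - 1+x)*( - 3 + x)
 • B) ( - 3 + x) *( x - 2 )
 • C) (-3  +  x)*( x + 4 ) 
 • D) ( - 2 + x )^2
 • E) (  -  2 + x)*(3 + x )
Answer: B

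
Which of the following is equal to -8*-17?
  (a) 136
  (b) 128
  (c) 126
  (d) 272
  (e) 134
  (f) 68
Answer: a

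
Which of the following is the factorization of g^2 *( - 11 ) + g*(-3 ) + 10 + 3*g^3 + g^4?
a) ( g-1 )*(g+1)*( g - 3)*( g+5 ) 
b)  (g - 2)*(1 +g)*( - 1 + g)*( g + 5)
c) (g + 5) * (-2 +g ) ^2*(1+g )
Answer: b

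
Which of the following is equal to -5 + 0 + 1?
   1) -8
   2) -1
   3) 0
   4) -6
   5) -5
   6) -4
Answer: 6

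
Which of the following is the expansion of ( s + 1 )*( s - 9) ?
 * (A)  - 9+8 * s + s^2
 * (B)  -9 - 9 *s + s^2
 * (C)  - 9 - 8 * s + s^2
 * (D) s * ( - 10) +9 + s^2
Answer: C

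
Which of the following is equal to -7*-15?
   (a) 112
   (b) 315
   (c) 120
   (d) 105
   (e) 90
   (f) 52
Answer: d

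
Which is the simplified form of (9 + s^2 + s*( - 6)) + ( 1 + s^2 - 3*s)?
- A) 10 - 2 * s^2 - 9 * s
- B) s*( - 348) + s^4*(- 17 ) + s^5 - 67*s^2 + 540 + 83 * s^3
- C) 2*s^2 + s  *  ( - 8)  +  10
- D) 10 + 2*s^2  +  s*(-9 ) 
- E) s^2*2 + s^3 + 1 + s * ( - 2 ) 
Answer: D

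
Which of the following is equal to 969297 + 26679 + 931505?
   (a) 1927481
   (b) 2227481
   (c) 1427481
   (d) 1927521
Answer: a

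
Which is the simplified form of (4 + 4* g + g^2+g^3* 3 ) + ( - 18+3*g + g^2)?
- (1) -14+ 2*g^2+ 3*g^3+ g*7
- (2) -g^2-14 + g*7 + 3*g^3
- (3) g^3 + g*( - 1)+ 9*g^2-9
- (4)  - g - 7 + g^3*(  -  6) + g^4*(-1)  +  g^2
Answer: 1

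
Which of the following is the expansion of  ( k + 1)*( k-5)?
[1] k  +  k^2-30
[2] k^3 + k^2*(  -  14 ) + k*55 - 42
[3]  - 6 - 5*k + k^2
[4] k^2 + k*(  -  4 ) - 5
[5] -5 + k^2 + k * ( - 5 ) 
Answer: 4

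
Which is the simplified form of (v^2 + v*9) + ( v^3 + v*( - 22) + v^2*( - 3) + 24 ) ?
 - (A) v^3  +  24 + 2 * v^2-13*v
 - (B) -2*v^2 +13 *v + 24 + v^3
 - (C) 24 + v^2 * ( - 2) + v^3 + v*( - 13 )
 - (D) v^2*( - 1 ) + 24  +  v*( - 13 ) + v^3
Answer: C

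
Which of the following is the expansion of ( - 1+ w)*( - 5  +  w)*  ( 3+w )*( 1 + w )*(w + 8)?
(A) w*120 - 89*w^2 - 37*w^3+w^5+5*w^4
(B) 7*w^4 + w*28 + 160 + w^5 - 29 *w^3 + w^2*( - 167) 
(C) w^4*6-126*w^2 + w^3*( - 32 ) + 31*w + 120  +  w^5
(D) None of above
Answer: C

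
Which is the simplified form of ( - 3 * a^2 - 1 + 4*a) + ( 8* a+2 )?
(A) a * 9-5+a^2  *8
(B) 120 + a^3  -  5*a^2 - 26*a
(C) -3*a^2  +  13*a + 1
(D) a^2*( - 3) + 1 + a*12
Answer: D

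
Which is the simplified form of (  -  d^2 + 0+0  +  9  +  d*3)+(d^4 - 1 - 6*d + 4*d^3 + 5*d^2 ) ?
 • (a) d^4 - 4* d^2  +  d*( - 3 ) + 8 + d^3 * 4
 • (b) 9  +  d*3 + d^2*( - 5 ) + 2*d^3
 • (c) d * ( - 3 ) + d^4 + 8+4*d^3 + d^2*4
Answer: c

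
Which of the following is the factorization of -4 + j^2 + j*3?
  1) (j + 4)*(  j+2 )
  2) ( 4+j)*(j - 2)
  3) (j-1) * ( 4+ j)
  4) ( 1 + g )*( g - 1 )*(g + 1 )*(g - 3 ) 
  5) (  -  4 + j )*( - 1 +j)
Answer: 3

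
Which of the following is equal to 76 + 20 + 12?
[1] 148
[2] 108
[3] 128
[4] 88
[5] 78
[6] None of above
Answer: 2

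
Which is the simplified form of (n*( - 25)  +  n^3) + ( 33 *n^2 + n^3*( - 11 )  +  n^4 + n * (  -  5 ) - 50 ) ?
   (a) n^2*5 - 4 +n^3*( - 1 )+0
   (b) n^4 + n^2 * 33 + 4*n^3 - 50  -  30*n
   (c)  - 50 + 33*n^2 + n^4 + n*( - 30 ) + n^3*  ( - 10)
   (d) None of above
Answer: c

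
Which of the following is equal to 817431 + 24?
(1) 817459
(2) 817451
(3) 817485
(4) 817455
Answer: 4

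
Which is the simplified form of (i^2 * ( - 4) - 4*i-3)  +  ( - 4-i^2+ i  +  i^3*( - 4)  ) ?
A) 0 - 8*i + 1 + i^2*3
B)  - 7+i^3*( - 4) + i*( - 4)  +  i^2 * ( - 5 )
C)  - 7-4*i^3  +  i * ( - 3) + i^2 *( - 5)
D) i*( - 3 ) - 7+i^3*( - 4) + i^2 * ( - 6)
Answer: C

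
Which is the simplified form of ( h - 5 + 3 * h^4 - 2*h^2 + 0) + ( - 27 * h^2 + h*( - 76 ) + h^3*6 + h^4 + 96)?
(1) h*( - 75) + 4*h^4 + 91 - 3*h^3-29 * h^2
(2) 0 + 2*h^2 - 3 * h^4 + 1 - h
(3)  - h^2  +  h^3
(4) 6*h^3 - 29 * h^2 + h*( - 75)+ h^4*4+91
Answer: 4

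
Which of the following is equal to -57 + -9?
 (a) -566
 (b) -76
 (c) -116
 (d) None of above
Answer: d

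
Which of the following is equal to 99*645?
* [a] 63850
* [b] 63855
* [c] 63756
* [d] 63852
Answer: b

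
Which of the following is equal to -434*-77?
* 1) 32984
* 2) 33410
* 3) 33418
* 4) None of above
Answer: 3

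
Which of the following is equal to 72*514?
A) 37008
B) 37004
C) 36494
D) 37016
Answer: A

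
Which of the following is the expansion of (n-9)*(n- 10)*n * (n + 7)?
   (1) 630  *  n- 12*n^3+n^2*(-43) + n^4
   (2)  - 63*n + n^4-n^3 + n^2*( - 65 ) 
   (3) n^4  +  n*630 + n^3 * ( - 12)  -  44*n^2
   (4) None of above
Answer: 1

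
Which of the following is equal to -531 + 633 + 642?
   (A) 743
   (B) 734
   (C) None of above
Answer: C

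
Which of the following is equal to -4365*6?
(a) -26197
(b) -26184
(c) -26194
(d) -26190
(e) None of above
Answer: d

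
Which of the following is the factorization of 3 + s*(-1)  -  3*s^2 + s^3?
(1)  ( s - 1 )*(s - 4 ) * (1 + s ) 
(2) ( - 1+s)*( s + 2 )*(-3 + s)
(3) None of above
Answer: 3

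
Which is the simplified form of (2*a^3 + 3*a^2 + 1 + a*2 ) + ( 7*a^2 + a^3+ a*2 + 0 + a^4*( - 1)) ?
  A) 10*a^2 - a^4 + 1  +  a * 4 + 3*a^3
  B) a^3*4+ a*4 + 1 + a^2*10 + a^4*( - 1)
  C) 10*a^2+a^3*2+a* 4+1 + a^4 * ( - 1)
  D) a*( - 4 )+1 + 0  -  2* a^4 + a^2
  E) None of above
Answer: A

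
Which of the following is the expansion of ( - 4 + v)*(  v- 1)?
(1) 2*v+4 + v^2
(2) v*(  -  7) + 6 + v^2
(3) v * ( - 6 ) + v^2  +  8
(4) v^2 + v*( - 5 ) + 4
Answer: 4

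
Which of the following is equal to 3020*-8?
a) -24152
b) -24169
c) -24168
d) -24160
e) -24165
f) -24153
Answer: d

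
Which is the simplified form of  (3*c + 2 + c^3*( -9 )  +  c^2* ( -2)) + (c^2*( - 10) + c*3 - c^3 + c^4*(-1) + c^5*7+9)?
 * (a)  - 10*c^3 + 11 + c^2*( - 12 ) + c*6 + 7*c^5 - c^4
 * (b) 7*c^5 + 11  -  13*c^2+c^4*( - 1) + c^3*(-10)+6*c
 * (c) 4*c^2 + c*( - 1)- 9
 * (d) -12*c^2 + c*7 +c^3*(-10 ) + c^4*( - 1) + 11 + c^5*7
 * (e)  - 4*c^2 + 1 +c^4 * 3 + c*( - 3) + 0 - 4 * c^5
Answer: a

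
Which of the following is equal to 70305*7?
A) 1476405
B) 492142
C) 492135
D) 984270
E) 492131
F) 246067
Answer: C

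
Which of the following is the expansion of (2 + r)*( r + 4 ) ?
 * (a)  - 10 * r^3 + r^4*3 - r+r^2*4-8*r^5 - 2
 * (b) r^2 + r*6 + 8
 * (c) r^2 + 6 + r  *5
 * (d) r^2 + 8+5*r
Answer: b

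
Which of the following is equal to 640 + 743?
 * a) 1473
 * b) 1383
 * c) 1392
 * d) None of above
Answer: b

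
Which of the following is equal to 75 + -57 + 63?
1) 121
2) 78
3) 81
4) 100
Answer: 3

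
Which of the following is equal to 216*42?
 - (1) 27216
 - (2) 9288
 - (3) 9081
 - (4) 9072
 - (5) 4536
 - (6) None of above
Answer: 4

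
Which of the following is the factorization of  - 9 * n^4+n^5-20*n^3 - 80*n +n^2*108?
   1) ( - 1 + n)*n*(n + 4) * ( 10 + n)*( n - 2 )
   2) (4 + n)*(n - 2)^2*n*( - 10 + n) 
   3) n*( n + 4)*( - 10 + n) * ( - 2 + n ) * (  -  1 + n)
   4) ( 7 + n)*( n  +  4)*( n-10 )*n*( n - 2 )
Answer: 3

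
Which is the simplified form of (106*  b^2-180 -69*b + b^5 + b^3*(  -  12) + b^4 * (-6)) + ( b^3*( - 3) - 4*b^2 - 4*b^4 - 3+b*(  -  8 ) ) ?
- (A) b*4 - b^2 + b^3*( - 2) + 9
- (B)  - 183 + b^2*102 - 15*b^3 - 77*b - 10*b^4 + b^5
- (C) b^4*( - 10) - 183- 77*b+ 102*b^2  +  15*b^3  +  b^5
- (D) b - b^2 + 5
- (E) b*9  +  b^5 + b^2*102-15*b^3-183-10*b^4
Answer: B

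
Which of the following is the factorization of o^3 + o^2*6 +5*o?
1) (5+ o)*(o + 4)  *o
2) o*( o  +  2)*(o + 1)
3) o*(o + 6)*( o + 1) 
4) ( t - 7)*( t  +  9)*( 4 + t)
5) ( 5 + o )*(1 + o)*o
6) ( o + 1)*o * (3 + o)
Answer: 5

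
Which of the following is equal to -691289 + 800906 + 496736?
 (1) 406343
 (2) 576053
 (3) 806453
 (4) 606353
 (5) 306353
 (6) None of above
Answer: 4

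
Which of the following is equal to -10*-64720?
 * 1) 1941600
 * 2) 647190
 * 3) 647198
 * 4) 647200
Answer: 4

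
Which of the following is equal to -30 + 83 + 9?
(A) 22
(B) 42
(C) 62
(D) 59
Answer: C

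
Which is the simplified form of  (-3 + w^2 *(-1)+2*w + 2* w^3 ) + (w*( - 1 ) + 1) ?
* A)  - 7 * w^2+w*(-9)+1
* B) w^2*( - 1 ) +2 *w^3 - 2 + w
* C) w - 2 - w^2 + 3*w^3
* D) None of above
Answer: B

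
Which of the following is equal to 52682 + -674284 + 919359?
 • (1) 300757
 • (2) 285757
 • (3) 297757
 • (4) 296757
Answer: 3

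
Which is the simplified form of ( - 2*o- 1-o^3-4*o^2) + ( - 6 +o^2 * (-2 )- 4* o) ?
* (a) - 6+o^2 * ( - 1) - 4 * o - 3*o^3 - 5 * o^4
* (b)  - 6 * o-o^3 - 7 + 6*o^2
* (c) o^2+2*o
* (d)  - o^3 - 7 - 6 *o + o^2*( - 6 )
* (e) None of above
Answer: d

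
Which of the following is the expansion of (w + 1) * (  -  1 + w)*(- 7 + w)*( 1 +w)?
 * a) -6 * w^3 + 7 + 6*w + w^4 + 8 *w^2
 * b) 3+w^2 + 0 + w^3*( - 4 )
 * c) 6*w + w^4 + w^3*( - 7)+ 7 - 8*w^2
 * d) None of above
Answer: d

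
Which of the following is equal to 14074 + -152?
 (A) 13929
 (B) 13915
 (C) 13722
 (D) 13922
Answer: D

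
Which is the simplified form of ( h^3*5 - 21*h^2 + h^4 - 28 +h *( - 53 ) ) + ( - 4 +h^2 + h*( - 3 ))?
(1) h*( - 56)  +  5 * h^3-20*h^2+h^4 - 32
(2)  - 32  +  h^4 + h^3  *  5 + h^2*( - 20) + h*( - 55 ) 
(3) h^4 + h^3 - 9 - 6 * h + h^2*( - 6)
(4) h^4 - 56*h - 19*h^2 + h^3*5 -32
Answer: 1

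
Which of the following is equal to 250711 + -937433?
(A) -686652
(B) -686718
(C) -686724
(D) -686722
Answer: D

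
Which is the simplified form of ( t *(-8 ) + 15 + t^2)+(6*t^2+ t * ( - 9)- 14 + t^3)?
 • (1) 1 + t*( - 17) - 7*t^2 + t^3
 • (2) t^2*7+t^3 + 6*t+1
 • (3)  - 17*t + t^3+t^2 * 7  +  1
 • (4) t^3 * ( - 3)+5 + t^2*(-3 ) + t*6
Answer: 3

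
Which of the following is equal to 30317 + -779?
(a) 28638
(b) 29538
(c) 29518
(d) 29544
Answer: b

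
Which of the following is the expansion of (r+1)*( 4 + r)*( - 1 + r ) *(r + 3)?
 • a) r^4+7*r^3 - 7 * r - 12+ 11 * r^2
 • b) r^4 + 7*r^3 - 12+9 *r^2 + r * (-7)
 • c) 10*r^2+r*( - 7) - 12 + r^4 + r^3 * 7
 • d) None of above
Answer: a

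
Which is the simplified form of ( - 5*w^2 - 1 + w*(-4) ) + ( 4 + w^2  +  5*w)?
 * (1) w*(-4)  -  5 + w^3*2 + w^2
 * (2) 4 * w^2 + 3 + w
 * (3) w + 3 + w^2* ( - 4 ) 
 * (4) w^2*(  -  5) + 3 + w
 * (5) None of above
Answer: 3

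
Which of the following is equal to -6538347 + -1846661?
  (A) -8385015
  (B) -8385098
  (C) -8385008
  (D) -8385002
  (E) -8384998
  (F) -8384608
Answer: C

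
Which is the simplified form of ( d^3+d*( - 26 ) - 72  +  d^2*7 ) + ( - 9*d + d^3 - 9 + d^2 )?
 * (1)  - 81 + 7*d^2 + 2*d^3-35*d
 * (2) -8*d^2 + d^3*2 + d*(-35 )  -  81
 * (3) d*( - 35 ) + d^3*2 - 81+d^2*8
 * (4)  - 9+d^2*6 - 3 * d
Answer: 3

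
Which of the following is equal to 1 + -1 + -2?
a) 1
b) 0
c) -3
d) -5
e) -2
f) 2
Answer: e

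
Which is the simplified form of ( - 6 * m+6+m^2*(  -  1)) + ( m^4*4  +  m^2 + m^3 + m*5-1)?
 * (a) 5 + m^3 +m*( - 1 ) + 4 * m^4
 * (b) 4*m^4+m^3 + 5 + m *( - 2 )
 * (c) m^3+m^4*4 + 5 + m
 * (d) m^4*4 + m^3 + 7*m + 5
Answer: a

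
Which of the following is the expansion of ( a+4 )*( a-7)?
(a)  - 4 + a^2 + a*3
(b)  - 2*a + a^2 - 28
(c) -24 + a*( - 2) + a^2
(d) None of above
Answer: d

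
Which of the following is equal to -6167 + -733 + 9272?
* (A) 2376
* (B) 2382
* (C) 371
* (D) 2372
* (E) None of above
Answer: D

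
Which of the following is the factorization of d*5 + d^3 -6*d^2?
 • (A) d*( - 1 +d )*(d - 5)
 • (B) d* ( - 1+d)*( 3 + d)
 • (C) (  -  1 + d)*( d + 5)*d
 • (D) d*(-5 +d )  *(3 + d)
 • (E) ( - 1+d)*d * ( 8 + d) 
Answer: A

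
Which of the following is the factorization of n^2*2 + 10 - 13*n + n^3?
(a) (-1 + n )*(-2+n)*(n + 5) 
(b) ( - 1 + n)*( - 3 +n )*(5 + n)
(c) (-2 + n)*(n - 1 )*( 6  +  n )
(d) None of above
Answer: a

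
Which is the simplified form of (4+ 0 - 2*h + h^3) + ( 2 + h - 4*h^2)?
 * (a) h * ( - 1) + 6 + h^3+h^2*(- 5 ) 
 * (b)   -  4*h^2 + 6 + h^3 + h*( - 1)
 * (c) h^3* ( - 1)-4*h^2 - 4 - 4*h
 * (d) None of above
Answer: b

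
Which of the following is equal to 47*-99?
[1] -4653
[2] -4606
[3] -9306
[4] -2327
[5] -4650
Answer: 1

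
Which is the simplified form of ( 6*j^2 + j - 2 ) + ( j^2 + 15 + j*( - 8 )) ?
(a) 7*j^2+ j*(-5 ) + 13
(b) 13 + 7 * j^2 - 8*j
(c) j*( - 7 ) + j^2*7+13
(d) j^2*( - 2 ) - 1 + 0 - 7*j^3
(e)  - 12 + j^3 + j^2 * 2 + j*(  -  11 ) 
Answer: c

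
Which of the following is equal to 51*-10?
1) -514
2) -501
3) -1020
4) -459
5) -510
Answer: 5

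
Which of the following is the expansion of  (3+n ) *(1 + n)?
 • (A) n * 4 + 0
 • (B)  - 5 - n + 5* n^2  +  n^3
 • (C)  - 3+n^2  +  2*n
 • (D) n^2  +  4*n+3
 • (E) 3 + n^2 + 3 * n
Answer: D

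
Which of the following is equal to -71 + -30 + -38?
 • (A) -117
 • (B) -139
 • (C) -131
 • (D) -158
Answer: B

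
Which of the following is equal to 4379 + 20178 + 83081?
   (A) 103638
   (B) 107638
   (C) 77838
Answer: B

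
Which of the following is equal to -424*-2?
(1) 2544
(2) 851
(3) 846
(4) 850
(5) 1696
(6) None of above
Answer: 6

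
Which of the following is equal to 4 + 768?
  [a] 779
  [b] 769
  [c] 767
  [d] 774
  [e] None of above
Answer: e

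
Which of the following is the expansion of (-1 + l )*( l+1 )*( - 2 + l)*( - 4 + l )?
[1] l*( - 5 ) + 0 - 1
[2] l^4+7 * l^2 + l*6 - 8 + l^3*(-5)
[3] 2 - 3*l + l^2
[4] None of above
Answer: 4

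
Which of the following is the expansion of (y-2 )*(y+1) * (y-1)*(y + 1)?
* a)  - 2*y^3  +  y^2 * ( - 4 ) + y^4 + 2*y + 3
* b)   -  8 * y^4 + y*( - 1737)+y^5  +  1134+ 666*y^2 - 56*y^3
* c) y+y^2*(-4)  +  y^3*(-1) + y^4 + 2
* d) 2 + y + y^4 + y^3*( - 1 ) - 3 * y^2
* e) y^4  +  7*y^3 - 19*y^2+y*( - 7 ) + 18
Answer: d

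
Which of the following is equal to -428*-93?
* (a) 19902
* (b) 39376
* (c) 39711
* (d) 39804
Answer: d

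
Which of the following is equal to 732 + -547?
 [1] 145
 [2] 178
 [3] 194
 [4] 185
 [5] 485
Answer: 4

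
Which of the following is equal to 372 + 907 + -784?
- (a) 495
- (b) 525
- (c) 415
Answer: a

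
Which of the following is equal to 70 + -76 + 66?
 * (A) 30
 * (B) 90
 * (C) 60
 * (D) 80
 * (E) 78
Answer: C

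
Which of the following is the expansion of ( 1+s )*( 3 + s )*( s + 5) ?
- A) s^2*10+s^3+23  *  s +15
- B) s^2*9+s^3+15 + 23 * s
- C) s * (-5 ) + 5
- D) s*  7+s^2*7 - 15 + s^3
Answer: B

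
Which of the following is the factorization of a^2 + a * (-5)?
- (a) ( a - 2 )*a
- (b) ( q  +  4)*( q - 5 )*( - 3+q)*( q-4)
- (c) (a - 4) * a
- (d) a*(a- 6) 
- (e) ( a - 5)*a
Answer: e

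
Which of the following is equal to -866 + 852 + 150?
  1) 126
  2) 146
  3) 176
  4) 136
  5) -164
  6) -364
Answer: 4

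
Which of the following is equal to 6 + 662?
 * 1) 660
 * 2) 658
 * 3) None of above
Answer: 3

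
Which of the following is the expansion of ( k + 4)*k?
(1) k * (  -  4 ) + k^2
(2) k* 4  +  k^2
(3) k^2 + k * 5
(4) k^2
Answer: 2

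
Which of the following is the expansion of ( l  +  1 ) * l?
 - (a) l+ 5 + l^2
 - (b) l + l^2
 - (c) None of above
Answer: b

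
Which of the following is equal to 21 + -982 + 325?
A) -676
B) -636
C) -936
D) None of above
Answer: B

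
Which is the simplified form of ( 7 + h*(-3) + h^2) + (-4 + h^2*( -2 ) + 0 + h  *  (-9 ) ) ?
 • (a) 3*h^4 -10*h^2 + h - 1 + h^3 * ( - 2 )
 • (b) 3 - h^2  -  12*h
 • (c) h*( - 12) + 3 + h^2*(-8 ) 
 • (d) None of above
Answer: b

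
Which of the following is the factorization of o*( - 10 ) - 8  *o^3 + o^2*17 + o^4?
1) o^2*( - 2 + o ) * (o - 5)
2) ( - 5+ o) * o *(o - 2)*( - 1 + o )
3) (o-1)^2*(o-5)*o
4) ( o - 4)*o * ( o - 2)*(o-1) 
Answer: 2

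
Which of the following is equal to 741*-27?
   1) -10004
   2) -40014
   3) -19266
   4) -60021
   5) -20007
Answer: 5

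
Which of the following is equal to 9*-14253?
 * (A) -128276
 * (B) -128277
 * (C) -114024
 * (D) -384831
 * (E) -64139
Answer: B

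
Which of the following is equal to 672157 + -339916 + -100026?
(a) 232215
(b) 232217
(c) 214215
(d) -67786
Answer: a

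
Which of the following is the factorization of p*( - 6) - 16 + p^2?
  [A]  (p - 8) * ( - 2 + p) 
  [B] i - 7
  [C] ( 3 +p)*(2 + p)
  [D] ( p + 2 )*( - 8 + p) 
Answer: D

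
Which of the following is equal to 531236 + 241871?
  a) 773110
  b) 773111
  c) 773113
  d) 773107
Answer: d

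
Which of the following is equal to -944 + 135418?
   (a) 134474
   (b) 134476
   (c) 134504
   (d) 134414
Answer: a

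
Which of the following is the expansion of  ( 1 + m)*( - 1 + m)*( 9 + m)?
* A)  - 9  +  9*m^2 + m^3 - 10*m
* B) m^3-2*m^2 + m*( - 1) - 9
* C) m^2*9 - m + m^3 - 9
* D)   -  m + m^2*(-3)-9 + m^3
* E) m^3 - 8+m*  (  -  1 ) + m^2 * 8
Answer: C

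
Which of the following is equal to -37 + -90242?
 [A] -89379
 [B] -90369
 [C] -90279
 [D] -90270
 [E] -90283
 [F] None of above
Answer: C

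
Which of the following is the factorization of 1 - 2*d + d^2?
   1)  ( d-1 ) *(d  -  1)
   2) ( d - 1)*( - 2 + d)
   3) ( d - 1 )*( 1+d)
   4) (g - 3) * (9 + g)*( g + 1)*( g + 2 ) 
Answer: 1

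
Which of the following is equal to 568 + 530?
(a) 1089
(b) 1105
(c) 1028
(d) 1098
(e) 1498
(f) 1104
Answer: d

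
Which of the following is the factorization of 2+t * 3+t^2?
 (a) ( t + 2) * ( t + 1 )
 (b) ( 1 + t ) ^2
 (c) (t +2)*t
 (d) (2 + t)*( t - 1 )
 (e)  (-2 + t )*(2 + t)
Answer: a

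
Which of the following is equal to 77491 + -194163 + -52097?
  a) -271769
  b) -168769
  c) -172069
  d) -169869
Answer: b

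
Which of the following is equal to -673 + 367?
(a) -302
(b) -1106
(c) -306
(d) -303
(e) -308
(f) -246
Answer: c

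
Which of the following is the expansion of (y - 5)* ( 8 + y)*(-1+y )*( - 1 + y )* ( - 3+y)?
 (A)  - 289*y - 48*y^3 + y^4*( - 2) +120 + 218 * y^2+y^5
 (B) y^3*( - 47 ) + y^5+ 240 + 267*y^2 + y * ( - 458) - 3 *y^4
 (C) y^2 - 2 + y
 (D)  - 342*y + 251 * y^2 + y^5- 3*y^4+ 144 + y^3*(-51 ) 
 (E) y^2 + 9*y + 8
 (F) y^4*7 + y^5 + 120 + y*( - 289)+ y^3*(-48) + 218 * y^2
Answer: A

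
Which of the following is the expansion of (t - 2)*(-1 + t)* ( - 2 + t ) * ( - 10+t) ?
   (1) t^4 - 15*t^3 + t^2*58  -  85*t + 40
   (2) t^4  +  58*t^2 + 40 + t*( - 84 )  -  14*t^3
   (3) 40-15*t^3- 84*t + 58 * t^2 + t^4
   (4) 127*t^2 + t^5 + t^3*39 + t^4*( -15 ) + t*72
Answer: 3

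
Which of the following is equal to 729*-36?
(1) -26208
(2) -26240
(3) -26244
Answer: 3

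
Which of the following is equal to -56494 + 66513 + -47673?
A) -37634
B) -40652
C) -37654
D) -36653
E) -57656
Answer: C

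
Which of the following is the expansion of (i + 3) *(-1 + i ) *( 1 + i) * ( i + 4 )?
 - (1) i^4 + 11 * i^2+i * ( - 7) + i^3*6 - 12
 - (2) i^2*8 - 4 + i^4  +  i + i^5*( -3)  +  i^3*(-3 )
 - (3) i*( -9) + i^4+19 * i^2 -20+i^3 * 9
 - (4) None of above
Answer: 4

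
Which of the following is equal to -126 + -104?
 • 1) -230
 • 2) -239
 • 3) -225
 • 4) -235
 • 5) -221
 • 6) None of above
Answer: 1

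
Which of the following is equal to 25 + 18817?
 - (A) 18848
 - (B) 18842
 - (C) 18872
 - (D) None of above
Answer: B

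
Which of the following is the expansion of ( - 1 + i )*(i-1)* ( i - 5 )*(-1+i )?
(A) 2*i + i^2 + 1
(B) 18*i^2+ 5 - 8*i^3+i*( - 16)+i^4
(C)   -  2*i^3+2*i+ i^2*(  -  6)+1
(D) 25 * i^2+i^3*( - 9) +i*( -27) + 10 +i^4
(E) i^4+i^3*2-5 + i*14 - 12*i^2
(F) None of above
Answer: B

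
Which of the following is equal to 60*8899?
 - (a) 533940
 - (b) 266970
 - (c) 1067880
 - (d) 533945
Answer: a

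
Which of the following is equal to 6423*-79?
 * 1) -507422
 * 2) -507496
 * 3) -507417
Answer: 3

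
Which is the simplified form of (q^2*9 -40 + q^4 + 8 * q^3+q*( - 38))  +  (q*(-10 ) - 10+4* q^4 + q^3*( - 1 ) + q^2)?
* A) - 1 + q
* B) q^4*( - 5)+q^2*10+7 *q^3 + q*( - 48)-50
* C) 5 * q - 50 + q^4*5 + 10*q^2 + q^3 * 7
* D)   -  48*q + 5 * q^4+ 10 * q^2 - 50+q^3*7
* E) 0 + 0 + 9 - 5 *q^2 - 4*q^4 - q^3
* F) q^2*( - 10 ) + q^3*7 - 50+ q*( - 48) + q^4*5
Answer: D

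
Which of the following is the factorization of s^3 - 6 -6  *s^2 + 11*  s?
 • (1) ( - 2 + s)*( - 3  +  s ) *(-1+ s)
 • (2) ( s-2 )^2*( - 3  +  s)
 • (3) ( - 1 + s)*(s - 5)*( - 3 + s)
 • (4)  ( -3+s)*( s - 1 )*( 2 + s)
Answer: 1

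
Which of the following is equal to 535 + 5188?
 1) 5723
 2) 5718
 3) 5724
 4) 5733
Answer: 1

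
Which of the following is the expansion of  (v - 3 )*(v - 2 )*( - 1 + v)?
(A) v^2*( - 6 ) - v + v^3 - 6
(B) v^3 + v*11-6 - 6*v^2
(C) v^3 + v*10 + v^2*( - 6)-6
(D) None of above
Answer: B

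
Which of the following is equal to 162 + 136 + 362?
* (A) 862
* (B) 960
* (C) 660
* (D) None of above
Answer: C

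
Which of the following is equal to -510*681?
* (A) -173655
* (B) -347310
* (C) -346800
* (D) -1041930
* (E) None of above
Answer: B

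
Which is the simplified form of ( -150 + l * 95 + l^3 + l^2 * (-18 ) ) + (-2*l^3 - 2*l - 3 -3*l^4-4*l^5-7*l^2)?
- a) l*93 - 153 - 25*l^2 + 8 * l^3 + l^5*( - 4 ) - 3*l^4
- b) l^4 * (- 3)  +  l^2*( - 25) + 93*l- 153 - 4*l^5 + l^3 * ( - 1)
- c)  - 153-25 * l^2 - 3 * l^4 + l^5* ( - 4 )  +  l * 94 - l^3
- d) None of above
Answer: b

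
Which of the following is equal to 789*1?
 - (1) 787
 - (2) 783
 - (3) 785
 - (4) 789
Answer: 4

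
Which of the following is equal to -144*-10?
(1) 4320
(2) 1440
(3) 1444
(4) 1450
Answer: 2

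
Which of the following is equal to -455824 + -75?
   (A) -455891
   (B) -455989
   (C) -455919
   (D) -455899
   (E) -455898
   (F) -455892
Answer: D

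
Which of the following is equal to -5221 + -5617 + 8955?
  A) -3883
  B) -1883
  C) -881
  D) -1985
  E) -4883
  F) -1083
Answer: B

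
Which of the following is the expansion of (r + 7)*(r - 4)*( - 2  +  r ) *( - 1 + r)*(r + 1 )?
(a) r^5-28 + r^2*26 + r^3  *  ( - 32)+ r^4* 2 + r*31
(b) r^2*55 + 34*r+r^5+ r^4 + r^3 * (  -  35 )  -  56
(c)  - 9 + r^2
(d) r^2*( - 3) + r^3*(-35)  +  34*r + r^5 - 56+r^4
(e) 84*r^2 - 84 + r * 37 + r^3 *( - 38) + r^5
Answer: b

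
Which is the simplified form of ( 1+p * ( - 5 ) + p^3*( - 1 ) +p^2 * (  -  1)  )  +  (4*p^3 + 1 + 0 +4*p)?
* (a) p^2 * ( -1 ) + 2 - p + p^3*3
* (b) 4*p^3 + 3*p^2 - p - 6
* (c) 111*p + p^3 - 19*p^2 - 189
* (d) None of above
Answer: a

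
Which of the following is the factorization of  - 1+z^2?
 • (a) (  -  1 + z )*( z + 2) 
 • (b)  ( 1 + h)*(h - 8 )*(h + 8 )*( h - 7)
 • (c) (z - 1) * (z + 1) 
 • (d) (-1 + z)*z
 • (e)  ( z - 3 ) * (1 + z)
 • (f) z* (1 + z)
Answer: c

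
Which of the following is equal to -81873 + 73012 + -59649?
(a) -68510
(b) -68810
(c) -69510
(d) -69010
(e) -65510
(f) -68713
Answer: a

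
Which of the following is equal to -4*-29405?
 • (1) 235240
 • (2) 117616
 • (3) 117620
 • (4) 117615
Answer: 3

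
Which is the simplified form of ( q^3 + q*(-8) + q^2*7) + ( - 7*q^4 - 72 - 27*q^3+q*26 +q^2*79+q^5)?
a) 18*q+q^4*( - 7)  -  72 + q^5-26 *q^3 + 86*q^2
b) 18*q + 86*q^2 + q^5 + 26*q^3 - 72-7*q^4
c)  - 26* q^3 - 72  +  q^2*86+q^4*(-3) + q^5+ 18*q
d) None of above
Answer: a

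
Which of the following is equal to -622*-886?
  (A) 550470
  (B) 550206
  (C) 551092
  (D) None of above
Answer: C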